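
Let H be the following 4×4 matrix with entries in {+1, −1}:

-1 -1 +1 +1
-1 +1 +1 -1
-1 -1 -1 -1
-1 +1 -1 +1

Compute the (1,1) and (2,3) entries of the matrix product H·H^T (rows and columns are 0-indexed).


Row 1 of H: [-1, 1, 1, -1].
Row 2 of H: [-1, -1, -1, -1].
Row 3 of H: [-1, 1, -1, 1].
(H·H^T)[1][1] = Σ_j H[1][j]·H[1][j] = (-1)² + (1)² + (1)² + (-1)² = 1 + 1 + 1 + 1 = 4.
(H·H^T)[2][3] = Σ_j H[2][j]·H[3][j] = (-1)·(-1) + (-1)·(1) + (-1)·(-1) + (-1)·(1) = 1 + -1 + 1 + -1 = 0.
So rows 2 and 3 are orthogonal; the diagonal entry equals n = 4.

(1,1) entry = 4; (2,3) entry = 0.


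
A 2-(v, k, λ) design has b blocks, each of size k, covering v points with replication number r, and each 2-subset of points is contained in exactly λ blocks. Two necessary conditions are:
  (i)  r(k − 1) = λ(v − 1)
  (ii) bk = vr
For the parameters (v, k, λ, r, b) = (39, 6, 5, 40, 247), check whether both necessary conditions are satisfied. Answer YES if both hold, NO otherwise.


Condition (i): r(k − 1) = 40·5 = 200; λ(v − 1) = 5·38 = 190. Match? NO.
Condition (ii): bk = 247·6 = 1482; vr = 39·40 = 1560. Match? NO.
Both conditions hold? NO.

NO


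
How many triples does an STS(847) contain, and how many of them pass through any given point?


An STS(v) is a 2-(v, 3, 1) BIBD: block size k = 3, λ = 1.
Replication: r(k − 1) = λ(v − 1) ⇒ r·2 = 847 − 1 = 846 ⇒ r = 423.
Block count: bk = vr ⇒ b·3 = 847·423 = 358281 ⇒ b = 119427.
(Check via b = v(v − 1)/6 = 847·846/6 = 716562/6 = 119427.)

r = 423, b = 119427.


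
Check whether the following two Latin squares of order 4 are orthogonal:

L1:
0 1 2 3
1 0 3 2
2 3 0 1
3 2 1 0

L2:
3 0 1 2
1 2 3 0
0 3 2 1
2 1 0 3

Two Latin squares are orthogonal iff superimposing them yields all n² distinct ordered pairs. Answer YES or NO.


Form the n² = 16 superimposed pairs (L1[i][j], L2[i][j]), row by row (rows and columns indexed from 0):
row 0: (0,3) (1,0) (2,1) (3,2)
row 1: (1,1) (0,2) (3,3) (2,0)
row 2: (2,0) (3,3) (0,2) (1,1)
row 3: (3,2) (2,1) (1,0) (0,3)
Orthogonality requires all 16 pairs distinct.
But the pair (2,0) repeats: cell (1,3) has L1 = 2, L2 = 0, and cell (2,0) has L1 = 2, L2 = 0.
A repeated pair means some other pair never occurs (only 8 distinct pairs out of 16), so the squares are not orthogonal.
Conclusion: NO.

NO


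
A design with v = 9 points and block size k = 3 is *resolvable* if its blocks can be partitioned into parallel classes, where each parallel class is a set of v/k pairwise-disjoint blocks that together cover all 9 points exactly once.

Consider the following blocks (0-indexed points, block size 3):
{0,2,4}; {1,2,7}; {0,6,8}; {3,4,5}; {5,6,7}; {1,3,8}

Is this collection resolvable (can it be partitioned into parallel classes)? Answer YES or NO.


v = 9, block size k = 3, number of blocks = 6.
For resolvability, blocks must partition into parallel classes of size v/k = 3.
Total blocks must therefore be a multiple of 3: 6 = 3·2 + 0 ⇒ divisible ✓.
Greedy packing gives 2 candidate class(es). Each should be a full parallel class (size 3, covers all 9 points).
  Class 1 (3 blocks): {0,2,4}; {5,6,7}; {1,3,8}. Points covered: [0, 1, 2, 3, 4, 5, 6, 7, 8].
  Class 2 (3 blocks): {1,2,7}; {0,6,8}; {3,4,5}. Points covered: [0, 1, 2, 3, 4, 5, 6, 7, 8].
All classes full (size 3)? YES. All classes cover every point? YES.
Resolvable? YES.

YES


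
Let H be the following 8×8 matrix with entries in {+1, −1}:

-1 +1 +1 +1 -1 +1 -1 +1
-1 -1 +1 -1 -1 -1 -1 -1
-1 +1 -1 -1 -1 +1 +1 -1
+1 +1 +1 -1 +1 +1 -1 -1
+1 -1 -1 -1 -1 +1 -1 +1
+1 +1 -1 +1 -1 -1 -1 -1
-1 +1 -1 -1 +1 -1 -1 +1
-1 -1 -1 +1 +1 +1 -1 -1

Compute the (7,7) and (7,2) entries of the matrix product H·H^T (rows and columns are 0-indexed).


Row 2 of H: [-1, 1, -1, -1, -1, 1, 1, -1].
Row 7 of H: [-1, -1, -1, 1, 1, 1, -1, -1].
(H·H^T)[7][7] = Σ_j H[7][j]·H[7][j] = (-1)² + (-1)² + (-1)² + (1)² + (1)² + (1)² + (-1)² + (-1)² = 1 + 1 + 1 + 1 + 1 + 1 + 1 + 1 = 8.
(H·H^T)[7][2] = Σ_j H[7][j]·H[2][j] = (-1)·(-1) + (-1)·(1) + (-1)·(-1) + (1)·(-1) + (1)·(-1) + (1)·(1) + (-1)·(1) + (-1)·(-1) = 1 + -1 + 1 + -1 + -1 + 1 + -1 + 1 = 0.
So rows 7 and 2 are orthogonal; the diagonal entry equals n = 8.

(7,7) entry = 8; (7,2) entry = 0.


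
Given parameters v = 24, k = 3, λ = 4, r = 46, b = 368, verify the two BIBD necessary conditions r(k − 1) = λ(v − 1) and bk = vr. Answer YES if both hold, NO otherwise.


Condition (i): r(k − 1) = 46·2 = 92; λ(v − 1) = 4·23 = 92. Match? YES.
Condition (ii): bk = 368·3 = 1104; vr = 24·46 = 1104. Match? YES.
Both conditions hold? YES.

YES


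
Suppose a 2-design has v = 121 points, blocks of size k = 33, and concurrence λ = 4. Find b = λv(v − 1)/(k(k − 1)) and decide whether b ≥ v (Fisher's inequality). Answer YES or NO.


b = λv(v − 1)/(k(k − 1)) = 4·121·120/(33·32) = 58080/1056 = 55.
Compare with v = 121: b < v, so Fisher's inequality fails.

NO


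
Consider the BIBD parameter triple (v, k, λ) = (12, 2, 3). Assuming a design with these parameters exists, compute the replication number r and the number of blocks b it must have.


Any 2-(v, k, λ) BIBD satisfies two necessary conditions:
  (i)  Each point sits in r blocks, and counting incidences through any fixed point gives r(k − 1) = λ(v − 1), so r = λ(v − 1)/(k − 1).
  (ii) Total incidences bk = vr, so b = vr/k.
Step 1: r = λ(v − 1)/(k − 1) = 3·(12 − 1)/(2 − 1) = 3·11/1 = 33/1 = 33.
Step 2: b = vr/k = 12·33/2 = 396/2 = 198.
Check integrality: r = 33 ∈ Z ✓, b = 198 ∈ Z ✓.
(These identities are necessary conditions: they determine r and b for any design with these parameters, but do not by themselves prove that one exists.)

r = 33, b = 198.


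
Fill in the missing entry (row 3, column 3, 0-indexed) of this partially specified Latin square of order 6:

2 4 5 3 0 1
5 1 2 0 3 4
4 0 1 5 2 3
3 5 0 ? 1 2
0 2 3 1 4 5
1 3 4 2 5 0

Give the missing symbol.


Row 3 contains symbols [0, 1, 2, 3, 5] — missing [4].
Column 3 contains symbols [0, 1, 2, 3, 5] — missing [4].
The missing symbol must appear in both missing sets; intersection = [4].
Therefore the hidden value is 4.

Missing value = 4.


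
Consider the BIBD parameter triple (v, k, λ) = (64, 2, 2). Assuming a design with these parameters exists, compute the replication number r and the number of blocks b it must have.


Any 2-(v, k, λ) BIBD satisfies two necessary conditions:
  (i)  Each point sits in r blocks, and counting incidences through any fixed point gives r(k − 1) = λ(v − 1), so r = λ(v − 1)/(k − 1).
  (ii) Total incidences bk = vr, so b = vr/k.
Step 1: r = λ(v − 1)/(k − 1) = 2·(64 − 1)/(2 − 1) = 2·63/1 = 126/1 = 126.
Step 2: b = vr/k = 64·126/2 = 8064/2 = 4032.
Check integrality: r = 126 ∈ Z ✓, b = 4032 ∈ Z ✓.
(These identities are necessary conditions: they determine r and b for any design with these parameters, but do not by themselves prove that one exists.)

r = 126, b = 4032.


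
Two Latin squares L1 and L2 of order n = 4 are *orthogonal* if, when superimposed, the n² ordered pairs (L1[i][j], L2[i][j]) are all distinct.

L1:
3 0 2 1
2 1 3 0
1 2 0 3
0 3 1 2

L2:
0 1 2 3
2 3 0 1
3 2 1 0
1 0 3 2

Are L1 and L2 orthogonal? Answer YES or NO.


Form the n² = 16 superimposed pairs (L1[i][j], L2[i][j]), row by row (rows and columns indexed from 0):
row 0: (3,0) (0,1) (2,2) (1,3)
row 1: (2,2) (1,3) (3,0) (0,1)
row 2: (1,3) (2,2) (0,1) (3,0)
row 3: (0,1) (3,0) (1,3) (2,2)
Orthogonality requires all 16 pairs distinct.
But the pair (2,2) repeats: cell (0,2) has L1 = 2, L2 = 2, and cell (1,0) has L1 = 2, L2 = 2.
A repeated pair means some other pair never occurs (only 4 distinct pairs out of 16), so the squares are not orthogonal.
Conclusion: NO.

NO


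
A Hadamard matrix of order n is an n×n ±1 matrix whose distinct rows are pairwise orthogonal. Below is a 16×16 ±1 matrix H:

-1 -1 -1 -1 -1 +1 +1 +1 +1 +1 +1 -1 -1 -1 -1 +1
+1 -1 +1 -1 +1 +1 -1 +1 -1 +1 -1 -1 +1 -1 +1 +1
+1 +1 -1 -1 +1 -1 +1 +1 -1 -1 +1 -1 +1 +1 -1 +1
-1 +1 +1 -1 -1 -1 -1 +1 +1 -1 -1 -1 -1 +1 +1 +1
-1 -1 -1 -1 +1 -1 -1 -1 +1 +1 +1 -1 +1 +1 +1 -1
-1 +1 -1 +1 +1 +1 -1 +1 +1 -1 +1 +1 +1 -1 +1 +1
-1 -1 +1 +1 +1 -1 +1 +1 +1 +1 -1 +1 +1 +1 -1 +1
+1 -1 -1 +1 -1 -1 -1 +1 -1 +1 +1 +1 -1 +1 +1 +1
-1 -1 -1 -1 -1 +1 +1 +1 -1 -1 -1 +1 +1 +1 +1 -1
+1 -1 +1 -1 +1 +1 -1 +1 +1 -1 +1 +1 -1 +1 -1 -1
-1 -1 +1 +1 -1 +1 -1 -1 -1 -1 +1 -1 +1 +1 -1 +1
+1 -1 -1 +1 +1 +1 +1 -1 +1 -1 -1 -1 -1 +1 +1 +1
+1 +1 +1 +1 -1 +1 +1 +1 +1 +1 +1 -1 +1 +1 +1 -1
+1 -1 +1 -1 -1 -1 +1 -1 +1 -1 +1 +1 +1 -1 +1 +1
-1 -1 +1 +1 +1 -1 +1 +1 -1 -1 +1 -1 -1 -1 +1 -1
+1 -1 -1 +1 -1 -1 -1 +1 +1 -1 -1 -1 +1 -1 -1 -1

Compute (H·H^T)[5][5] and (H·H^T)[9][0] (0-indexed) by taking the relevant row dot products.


Row 0 of H: [-1, -1, -1, -1, -1, 1, 1, 1, 1, 1, 1, -1, -1, -1, -1, 1].
Row 5 of H: [-1, 1, -1, 1, 1, 1, -1, 1, 1, -1, 1, 1, 1, -1, 1, 1].
Row 9 of H: [1, -1, 1, -1, 1, 1, -1, 1, 1, -1, 1, 1, -1, 1, -1, -1].
(H·H^T)[5][5] = Σ_j H[5][j]·H[5][j] = (-1)² + (1)² + (-1)² + (1)² + (1)² + (1)² + (-1)² + (1)² + (1)² + (-1)² + (1)² + (1)² + (1)² + (-1)² + (1)² + (1)² = 1 + 1 + 1 + 1 + 1 + 1 + 1 + 1 + 1 + 1 + 1 + 1 + 1 + 1 + 1 + 1 = 16.
(H·H^T)[9][0] = Σ_j H[9][j]·H[0][j] = (1)·(-1) + (-1)·(-1) + (1)·(-1) + (-1)·(-1) + (1)·(-1) + (1)·(1) + (-1)·(1) + (1)·(1) + (1)·(1) + (-1)·(1) + (1)·(1) + (1)·(-1) + (-1)·(-1) + (1)·(-1) + (-1)·(-1) + (-1)·(1) = -1 + 1 + -1 + 1 + -1 + 1 + -1 + 1 + 1 + -1 + 1 + -1 + 1 + -1 + 1 + -1 = 0.
So rows 9 and 0 are orthogonal; the diagonal entry equals n = 16.

(5,5) entry = 16; (9,0) entry = 0.


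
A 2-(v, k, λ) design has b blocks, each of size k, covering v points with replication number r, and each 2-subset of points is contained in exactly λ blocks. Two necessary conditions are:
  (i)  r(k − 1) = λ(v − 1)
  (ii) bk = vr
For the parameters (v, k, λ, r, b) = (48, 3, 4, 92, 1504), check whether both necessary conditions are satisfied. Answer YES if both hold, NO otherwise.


Condition (i): r(k − 1) = 92·2 = 184; λ(v − 1) = 4·47 = 188. Match? NO.
Condition (ii): bk = 1504·3 = 4512; vr = 48·92 = 4416. Match? NO.
Both conditions hold? NO.

NO


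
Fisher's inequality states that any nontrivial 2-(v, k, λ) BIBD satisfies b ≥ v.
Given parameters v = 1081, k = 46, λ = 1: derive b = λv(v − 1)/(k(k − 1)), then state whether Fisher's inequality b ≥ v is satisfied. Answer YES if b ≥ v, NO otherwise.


b = λv(v − 1)/(k(k − 1)) = 1·1081·1080/(46·45) = 1167480/2070 = 564.
Compare with v = 1081: b < v, so Fisher's inequality fails.

NO


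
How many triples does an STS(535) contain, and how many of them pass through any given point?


An STS(v) is a 2-(v, 3, 1) BIBD: block size k = 3, λ = 1.
Replication: r(k − 1) = λ(v − 1) ⇒ r·2 = 535 − 1 = 534 ⇒ r = 267.
Block count: b = v(v − 1)/6 = 535·534/6 = 285690/6 = 47615.
(Check via bk = vr: 47615·3 = 142845 = 535·267 = 142845 ✓.)

r = 267, b = 47615.


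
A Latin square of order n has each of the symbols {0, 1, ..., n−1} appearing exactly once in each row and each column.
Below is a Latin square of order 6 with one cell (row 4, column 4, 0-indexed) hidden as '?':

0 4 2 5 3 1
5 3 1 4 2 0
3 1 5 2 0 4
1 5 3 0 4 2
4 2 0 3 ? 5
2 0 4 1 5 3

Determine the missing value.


Row 4 contains symbols [0, 2, 3, 4, 5] — missing [1].
Column 4 contains symbols [0, 2, 3, 4, 5] — missing [1].
The missing symbol must appear in both missing sets; intersection = [1].
Therefore the hidden value is 1.

Missing value = 1.


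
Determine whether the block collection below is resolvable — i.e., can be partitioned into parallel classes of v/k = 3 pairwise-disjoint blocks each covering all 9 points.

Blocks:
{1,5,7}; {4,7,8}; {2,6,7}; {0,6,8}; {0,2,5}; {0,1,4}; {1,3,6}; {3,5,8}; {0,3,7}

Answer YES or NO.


v = 9, block size k = 3, number of blocks = 9.
For resolvability, blocks must partition into parallel classes of size v/k = 3.
Total blocks must therefore be a multiple of 3: 9 = 3·3 + 0 ⇒ divisible ✓.
Consider block {1,5,7}. The only other block(s) in the collection disjoint from it are {0,6,8} — just 1 block(s). Any parallel class containing {1,5,7} would need 2 other blocks each disjoint from it, so no parallel class of size 3 can contain {1,5,7}.
Since every block must belong to some parallel class in a resolution, the collection cannot be partitioned into parallel classes.
Resolvable? NO.

NO


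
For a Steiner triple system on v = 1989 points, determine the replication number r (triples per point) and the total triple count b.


An STS(v) is a 2-(v, 3, 1) BIBD: block size k = 3, λ = 1.
Replication: r(k − 1) = λ(v − 1) ⇒ r·2 = 1989 − 1 = 1988 ⇒ r = 994.
Block count: b = v(v − 1)/6 = 1989·1988/6 = 3954132/6 = 659022.
(Check via bk = vr: 659022·3 = 1977066 = 1989·994 = 1977066 ✓.)

r = 994, b = 659022.


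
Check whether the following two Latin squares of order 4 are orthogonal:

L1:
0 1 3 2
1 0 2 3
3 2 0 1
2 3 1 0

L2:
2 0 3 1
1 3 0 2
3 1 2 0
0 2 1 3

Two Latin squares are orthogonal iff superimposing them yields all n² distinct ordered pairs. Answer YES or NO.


Form the n² = 16 superimposed pairs (L1[i][j], L2[i][j]), row by row (rows and columns indexed from 0):
row 0: (0,2) (1,0) (3,3) (2,1)
row 1: (1,1) (0,3) (2,0) (3,2)
row 2: (3,3) (2,1) (0,2) (1,0)
row 3: (2,0) (3,2) (1,1) (0,3)
Orthogonality requires all 16 pairs distinct.
But the pair (3,3) repeats: cell (0,2) has L1 = 3, L2 = 3, and cell (2,0) has L1 = 3, L2 = 3.
A repeated pair means some other pair never occurs (only 8 distinct pairs out of 16), so the squares are not orthogonal.
Conclusion: NO.

NO


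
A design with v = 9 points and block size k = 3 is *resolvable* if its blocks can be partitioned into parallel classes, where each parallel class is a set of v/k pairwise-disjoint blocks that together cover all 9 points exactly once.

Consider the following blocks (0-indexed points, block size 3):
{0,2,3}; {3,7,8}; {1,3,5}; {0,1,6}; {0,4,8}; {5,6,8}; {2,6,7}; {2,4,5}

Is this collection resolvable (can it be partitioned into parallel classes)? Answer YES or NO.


v = 9, block size k = 3, number of blocks = 8.
For resolvability, blocks must partition into parallel classes of size v/k = 3.
Total blocks must therefore be a multiple of 3: 8 = 3·2 + 2 ⇒ not divisible ✗.
Resolvable? NO.

NO


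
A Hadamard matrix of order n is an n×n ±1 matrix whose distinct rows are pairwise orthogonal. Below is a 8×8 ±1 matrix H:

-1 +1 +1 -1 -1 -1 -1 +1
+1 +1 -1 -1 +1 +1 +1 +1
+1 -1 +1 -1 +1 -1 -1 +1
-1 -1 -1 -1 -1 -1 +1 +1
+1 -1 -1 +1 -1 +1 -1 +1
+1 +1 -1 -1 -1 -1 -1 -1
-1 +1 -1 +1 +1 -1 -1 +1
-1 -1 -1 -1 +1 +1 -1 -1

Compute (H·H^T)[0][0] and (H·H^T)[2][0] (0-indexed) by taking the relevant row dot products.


Row 0 of H: [-1, 1, 1, -1, -1, -1, -1, 1].
Row 2 of H: [1, -1, 1, -1, 1, -1, -1, 1].
(H·H^T)[0][0] = Σ_j H[0][j]·H[0][j] = (-1)² + (1)² + (1)² + (-1)² + (-1)² + (-1)² + (-1)² + (1)² = 1 + 1 + 1 + 1 + 1 + 1 + 1 + 1 = 8.
(H·H^T)[2][0] = Σ_j H[2][j]·H[0][j] = (1)·(-1) + (-1)·(1) + (1)·(1) + (-1)·(-1) + (1)·(-1) + (-1)·(-1) + (-1)·(-1) + (1)·(1) = -1 + -1 + 1 + 1 + -1 + 1 + 1 + 1 = 2.
Rows 2 and 0 are not orthogonal (dot product = 2 ≠ 0), so H is not a Hadamard matrix.

(0,0) entry = 8; (2,0) entry = 2.


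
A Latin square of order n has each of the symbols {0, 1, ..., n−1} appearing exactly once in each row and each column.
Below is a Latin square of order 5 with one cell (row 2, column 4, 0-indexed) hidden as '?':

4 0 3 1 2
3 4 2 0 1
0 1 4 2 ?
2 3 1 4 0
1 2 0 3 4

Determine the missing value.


Row 2 contains symbols [0, 1, 2, 4] — missing [3].
Column 4 contains symbols [0, 1, 2, 4] — missing [3].
The missing symbol must appear in both missing sets; intersection = [3].
Therefore the hidden value is 3.

Missing value = 3.


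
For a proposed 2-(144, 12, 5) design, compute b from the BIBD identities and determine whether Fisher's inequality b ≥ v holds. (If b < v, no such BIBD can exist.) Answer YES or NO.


r = λ(v − 1)/(k − 1) = 5·143/11 = 65.
b = vr/k = 144·65/12 = 780.
Fisher's inequality: b ≥ v ⇔ 780 ≥ 144? YES.

YES


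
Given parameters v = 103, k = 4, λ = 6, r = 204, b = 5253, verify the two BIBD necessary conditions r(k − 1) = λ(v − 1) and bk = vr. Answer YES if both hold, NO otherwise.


Condition (i): r(k − 1) = 204·3 = 612; λ(v − 1) = 6·102 = 612. Match? YES.
Condition (ii): bk = 5253·4 = 21012; vr = 103·204 = 21012. Match? YES.
Both conditions hold? YES.

YES


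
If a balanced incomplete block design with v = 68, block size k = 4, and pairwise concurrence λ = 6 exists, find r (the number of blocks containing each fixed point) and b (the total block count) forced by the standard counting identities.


Any 2-(v, k, λ) BIBD satisfies two necessary conditions:
  (i)  Each point sits in r blocks, and counting incidences through any fixed point gives r(k − 1) = λ(v − 1), so r = λ(v − 1)/(k − 1).
  (ii) Total incidences bk = vr, so b = vr/k.
Step 1: r = λ(v − 1)/(k − 1) = 6·(68 − 1)/(4 − 1) = 6·67/3 = 402/3 = 134.
Step 2: b = vr/k = 68·134/4 = 9112/4 = 2278.
Check integrality: r = 134 ∈ Z ✓, b = 2278 ∈ Z ✓.
(These identities are necessary conditions: they determine r and b for any design with these parameters, but do not by themselves prove that one exists.)

r = 134, b = 2278.


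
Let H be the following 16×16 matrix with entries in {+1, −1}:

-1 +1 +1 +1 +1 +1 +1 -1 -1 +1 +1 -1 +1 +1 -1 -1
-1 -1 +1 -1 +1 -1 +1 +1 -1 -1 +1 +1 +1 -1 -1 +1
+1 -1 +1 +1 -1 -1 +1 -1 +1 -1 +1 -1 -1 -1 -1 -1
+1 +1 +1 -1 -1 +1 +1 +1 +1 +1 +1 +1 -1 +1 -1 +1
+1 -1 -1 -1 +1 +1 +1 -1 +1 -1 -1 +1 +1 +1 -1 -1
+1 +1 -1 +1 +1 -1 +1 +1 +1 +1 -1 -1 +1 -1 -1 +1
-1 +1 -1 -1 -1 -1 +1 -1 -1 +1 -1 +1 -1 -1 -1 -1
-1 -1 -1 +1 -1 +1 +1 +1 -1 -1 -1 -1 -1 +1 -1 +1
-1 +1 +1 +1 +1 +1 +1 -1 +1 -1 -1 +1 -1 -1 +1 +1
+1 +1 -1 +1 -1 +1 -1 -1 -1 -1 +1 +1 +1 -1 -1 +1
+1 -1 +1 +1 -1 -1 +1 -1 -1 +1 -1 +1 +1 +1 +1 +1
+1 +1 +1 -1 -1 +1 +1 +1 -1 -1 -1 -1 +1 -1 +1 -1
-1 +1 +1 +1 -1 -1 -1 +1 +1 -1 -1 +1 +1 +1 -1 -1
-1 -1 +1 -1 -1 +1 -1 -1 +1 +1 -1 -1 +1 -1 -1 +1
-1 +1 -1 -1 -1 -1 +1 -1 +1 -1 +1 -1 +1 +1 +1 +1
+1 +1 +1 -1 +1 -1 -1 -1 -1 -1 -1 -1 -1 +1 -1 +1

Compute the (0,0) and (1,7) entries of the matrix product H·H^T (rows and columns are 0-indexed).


Row 0 of H: [-1, 1, 1, 1, 1, 1, 1, -1, -1, 1, 1, -1, 1, 1, -1, -1].
Row 1 of H: [-1, -1, 1, -1, 1, -1, 1, 1, -1, -1, 1, 1, 1, -1, -1, 1].
Row 7 of H: [-1, -1, -1, 1, -1, 1, 1, 1, -1, -1, -1, -1, -1, 1, -1, 1].
(H·H^T)[0][0] = Σ_j H[0][j]·H[0][j] = (-1)² + (1)² + (1)² + (1)² + (1)² + (1)² + (1)² + (-1)² + (-1)² + (1)² + (1)² + (-1)² + (1)² + (1)² + (-1)² + (-1)² = 1 + 1 + 1 + 1 + 1 + 1 + 1 + 1 + 1 + 1 + 1 + 1 + 1 + 1 + 1 + 1 = 16.
(H·H^T)[1][7] = Σ_j H[1][j]·H[7][j] = (-1)·(-1) + (-1)·(-1) + (1)·(-1) + (-1)·(1) + (1)·(-1) + (-1)·(1) + (1)·(1) + (1)·(1) + (-1)·(-1) + (-1)·(-1) + (1)·(-1) + (1)·(-1) + (1)·(-1) + (-1)·(1) + (-1)·(-1) + (1)·(1) = 1 + 1 + -1 + -1 + -1 + -1 + 1 + 1 + 1 + 1 + -1 + -1 + -1 + -1 + 1 + 1 = 0.
So rows 1 and 7 are orthogonal; the diagonal entry equals n = 16.

(0,0) entry = 16; (1,7) entry = 0.


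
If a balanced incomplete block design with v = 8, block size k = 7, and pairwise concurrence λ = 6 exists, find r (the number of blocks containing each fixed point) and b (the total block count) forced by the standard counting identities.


Any 2-(v, k, λ) BIBD satisfies two necessary conditions:
  (i)  Each point sits in r blocks, and counting incidences through any fixed point gives r(k − 1) = λ(v − 1), so r = λ(v − 1)/(k − 1).
  (ii) Total incidences bk = vr, so b = vr/k.
Step 1: r = λ(v − 1)/(k − 1) = 6·(8 − 1)/(7 − 1) = 6·7/6 = 42/6 = 7.
Step 2: b = vr/k = 8·7/7 = 56/7 = 8.
Check integrality: r = 7 ∈ Z ✓, b = 8 ∈ Z ✓.
(These identities are necessary conditions: they determine r and b for any design with these parameters, but do not by themselves prove that one exists.)

r = 7, b = 8.


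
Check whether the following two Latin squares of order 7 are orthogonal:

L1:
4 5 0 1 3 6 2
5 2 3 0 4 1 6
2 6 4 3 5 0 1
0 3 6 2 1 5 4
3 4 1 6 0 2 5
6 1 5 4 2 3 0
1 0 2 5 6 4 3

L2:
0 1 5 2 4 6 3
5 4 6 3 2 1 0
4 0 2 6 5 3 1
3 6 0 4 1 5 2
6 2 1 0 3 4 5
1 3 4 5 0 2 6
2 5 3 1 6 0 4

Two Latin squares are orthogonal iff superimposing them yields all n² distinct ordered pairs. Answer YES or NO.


Form the n² = 49 superimposed pairs (L1[i][j], L2[i][j]), row by row (rows and columns indexed from 0):
row 0: (4,0) (5,1) (0,5) (1,2) (3,4) (6,6) (2,3)
row 1: (5,5) (2,4) (3,6) (0,3) (4,2) (1,1) (6,0)
row 2: (2,4) (6,0) (4,2) (3,6) (5,5) (0,3) (1,1)
row 3: (0,3) (3,6) (6,0) (2,4) (1,1) (5,5) (4,2)
row 4: (3,6) (4,2) (1,1) (6,0) (0,3) (2,4) (5,5)
row 5: (6,1) (1,3) (5,4) (4,5) (2,0) (3,2) (0,6)
row 6: (1,2) (0,5) (2,3) (5,1) (6,6) (4,0) (3,4)
Orthogonality requires all 49 pairs distinct.
But the pair (2,4) repeats: cell (1,1) has L1 = 2, L2 = 4, and cell (2,0) has L1 = 2, L2 = 4.
A repeated pair means some other pair never occurs (only 21 distinct pairs out of 49), so the squares are not orthogonal.
Conclusion: NO.

NO


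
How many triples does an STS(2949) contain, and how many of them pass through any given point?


An STS(v) is a 2-(v, 3, 1) BIBD: block size k = 3, λ = 1.
Replication: r(k − 1) = λ(v − 1) ⇒ r·2 = 2949 − 1 = 2948 ⇒ r = 1474.
Block count: b = v(v − 1)/6 = 2949·2948/6 = 8693652/6 = 1448942.
(Check via bk = vr: 1448942·3 = 4346826 = 2949·1474 = 4346826 ✓.)

r = 1474, b = 1448942.


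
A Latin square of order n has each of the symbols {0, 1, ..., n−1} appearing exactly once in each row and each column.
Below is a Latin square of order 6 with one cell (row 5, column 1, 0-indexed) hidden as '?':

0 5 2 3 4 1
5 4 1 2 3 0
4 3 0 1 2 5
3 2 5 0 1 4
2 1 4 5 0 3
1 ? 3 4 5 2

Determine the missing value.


Row 5 contains symbols [1, 2, 3, 4, 5] — missing [0].
Column 1 contains symbols [1, 2, 3, 4, 5] — missing [0].
The missing symbol must appear in both missing sets; intersection = [0].
Therefore the hidden value is 0.

Missing value = 0.


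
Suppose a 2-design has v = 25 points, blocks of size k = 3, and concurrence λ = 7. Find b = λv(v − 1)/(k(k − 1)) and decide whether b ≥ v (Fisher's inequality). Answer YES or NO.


b = λv(v − 1)/(k(k − 1)) = 7·25·24/(3·2) = 4200/6 = 700.
Compare with v = 25: b ≥ v, so Fisher's inequality holds.

YES


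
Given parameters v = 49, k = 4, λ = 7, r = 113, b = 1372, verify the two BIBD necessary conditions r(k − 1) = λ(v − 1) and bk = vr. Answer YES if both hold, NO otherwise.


Condition (i): r(k − 1) = 113·3 = 339; λ(v − 1) = 7·48 = 336. Match? NO.
Condition (ii): bk = 1372·4 = 5488; vr = 49·113 = 5537. Match? NO.
Both conditions hold? NO.

NO


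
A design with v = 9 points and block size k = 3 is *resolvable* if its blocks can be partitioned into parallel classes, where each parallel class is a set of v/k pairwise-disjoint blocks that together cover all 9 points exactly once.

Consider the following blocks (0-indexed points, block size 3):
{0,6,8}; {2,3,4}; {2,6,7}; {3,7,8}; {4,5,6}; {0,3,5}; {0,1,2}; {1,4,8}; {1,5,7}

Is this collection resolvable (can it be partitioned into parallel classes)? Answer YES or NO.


v = 9, block size k = 3, number of blocks = 9.
For resolvability, blocks must partition into parallel classes of size v/k = 3.
Total blocks must therefore be a multiple of 3: 9 = 3·3 + 0 ⇒ divisible ✓.
Greedy packing gives 3 candidate class(es). Each should be a full parallel class (size 3, covers all 9 points).
  Class 1 (3 blocks): {0,6,8}; {2,3,4}; {1,5,7}. Points covered: [0, 1, 2, 3, 4, 5, 6, 7, 8].
  Class 2 (3 blocks): {2,6,7}; {0,3,5}; {1,4,8}. Points covered: [0, 1, 2, 3, 4, 5, 6, 7, 8].
  Class 3 (3 blocks): {3,7,8}; {4,5,6}; {0,1,2}. Points covered: [0, 1, 2, 3, 4, 5, 6, 7, 8].
All classes full (size 3)? YES. All classes cover every point? YES.
Resolvable? YES.

YES


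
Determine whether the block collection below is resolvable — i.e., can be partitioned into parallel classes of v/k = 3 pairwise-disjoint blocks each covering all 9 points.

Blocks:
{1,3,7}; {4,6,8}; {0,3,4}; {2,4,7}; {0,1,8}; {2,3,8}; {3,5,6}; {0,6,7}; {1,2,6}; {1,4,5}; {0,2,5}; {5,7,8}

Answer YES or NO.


v = 9, block size k = 3, number of blocks = 12.
For resolvability, blocks must partition into parallel classes of size v/k = 3.
Total blocks must therefore be a multiple of 3: 12 = 3·4 + 0 ⇒ divisible ✓.
Greedy packing gives 4 candidate class(es). Each should be a full parallel class (size 3, covers all 9 points).
  Class 1 (3 blocks): {1,3,7}; {4,6,8}; {0,2,5}. Points covered: [0, 1, 2, 3, 4, 5, 6, 7, 8].
  Class 2 (3 blocks): {0,3,4}; {1,2,6}; {5,7,8}. Points covered: [0, 1, 2, 3, 4, 5, 6, 7, 8].
  Class 3 (3 blocks): {2,4,7}; {0,1,8}; {3,5,6}. Points covered: [0, 1, 2, 3, 4, 5, 6, 7, 8].
  Class 4 (3 blocks): {2,3,8}; {0,6,7}; {1,4,5}. Points covered: [0, 1, 2, 3, 4, 5, 6, 7, 8].
All classes full (size 3)? YES. All classes cover every point? YES.
Resolvable? YES.

YES


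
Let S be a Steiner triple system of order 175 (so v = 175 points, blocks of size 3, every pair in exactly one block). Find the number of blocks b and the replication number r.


An STS(v) is a 2-(v, 3, 1) BIBD: block size k = 3, λ = 1.
Replication: r(k − 1) = λ(v − 1) ⇒ r·2 = 175 − 1 = 174 ⇒ r = 87.
Block count: bk = vr ⇒ b·3 = 175·87 = 15225 ⇒ b = 5075.
(Check via b = v(v − 1)/6 = 175·174/6 = 30450/6 = 5075.)

r = 87, b = 5075.


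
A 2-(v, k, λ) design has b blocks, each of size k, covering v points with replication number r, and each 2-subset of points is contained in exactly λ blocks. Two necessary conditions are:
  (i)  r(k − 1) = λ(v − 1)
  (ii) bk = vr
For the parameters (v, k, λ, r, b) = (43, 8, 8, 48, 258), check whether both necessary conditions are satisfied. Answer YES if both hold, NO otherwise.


Condition (i): r(k − 1) = 48·7 = 336; λ(v − 1) = 8·42 = 336. Match? YES.
Condition (ii): bk = 258·8 = 2064; vr = 43·48 = 2064. Match? YES.
Both conditions hold? YES.

YES


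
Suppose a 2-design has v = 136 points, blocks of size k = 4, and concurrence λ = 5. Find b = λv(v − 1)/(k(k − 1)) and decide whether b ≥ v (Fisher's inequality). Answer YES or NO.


r = λ(v − 1)/(k − 1) = 5·135/3 = 225.
b = vr/k = 136·225/4 = 7650.
Fisher's inequality: b ≥ v ⇔ 7650 ≥ 136? YES.

YES


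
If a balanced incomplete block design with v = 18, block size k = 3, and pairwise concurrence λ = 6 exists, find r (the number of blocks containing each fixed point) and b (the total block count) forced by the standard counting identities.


Any 2-(v, k, λ) BIBD satisfies two necessary conditions:
  (i)  Each point sits in r blocks, and counting incidences through any fixed point gives r(k − 1) = λ(v − 1), so r = λ(v − 1)/(k − 1).
  (ii) Total incidences bk = vr, so b = vr/k.
Step 1: r = λ(v − 1)/(k − 1) = 6·(18 − 1)/(3 − 1) = 6·17/2 = 102/2 = 51.
Step 2: b = vr/k = 18·51/3 = 918/3 = 306.
Check integrality: r = 51 ∈ Z ✓, b = 306 ∈ Z ✓.
(These identities are necessary conditions: they determine r and b for any design with these parameters, but do not by themselves prove that one exists.)

r = 51, b = 306.


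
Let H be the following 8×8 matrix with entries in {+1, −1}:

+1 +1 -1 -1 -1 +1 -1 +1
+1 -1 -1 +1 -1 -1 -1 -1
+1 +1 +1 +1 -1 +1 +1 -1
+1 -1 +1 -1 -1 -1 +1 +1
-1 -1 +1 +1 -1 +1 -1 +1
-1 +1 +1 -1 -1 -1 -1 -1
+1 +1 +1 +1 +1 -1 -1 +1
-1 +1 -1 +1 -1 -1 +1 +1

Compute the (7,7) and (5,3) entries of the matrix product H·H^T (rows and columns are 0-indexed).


Row 3 of H: [1, -1, 1, -1, -1, -1, 1, 1].
Row 5 of H: [-1, 1, 1, -1, -1, -1, -1, -1].
Row 7 of H: [-1, 1, -1, 1, -1, -1, 1, 1].
(H·H^T)[7][7] = Σ_j H[7][j]·H[7][j] = (-1)² + (1)² + (-1)² + (1)² + (-1)² + (-1)² + (1)² + (1)² = 1 + 1 + 1 + 1 + 1 + 1 + 1 + 1 = 8.
(H·H^T)[5][3] = Σ_j H[5][j]·H[3][j] = (-1)·(1) + (1)·(-1) + (1)·(1) + (-1)·(-1) + (-1)·(-1) + (-1)·(-1) + (-1)·(1) + (-1)·(1) = -1 + -1 + 1 + 1 + 1 + 1 + -1 + -1 = 0.
So rows 5 and 3 are orthogonal; the diagonal entry equals n = 8.

(7,7) entry = 8; (5,3) entry = 0.


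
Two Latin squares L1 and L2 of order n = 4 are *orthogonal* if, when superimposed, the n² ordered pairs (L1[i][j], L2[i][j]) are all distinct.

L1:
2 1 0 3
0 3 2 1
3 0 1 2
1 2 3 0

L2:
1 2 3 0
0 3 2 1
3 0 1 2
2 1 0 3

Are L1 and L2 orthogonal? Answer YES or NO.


Form the n² = 16 superimposed pairs (L1[i][j], L2[i][j]), row by row (rows and columns indexed from 0):
row 0: (2,1) (1,2) (0,3) (3,0)
row 1: (0,0) (3,3) (2,2) (1,1)
row 2: (3,3) (0,0) (1,1) (2,2)
row 3: (1,2) (2,1) (3,0) (0,3)
Orthogonality requires all 16 pairs distinct.
But the pair (3,3) repeats: cell (1,1) has L1 = 3, L2 = 3, and cell (2,0) has L1 = 3, L2 = 3.
A repeated pair means some other pair never occurs (only 8 distinct pairs out of 16), so the squares are not orthogonal.
Conclusion: NO.

NO


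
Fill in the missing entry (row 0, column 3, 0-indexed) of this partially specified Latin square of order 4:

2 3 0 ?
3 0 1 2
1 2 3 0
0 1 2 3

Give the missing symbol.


Row 0 contains symbols [0, 2, 3] — missing [1].
Column 3 contains symbols [0, 2, 3] — missing [1].
The missing symbol must appear in both missing sets; intersection = [1].
Therefore the hidden value is 1.

Missing value = 1.


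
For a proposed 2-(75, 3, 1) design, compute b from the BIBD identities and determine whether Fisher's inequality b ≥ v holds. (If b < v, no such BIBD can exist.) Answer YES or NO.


b = λv(v − 1)/(k(k − 1)) = 1·75·74/(3·2) = 5550/6 = 925.
Compare with v = 75: b ≥ v, so Fisher's inequality holds.

YES


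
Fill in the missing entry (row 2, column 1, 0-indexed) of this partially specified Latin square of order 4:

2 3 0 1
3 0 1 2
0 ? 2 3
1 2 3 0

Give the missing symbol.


Row 2 contains symbols [0, 2, 3] — missing [1].
Column 1 contains symbols [0, 2, 3] — missing [1].
The missing symbol must appear in both missing sets; intersection = [1].
Therefore the hidden value is 1.

Missing value = 1.


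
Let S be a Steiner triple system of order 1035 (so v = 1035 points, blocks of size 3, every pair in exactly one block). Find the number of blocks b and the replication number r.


An STS(v) is a 2-(v, 3, 1) BIBD: block size k = 3, λ = 1.
Replication: r(k − 1) = λ(v − 1) ⇒ r·2 = 1035 − 1 = 1034 ⇒ r = 517.
Block count: bk = vr ⇒ b·3 = 1035·517 = 535095 ⇒ b = 178365.

r = 517, b = 178365.


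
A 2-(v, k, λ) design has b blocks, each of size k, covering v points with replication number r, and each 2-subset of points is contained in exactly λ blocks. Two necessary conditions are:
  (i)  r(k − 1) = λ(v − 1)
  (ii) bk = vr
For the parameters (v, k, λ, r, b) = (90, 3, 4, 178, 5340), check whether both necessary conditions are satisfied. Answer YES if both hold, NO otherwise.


Condition (i): r(k − 1) = 178·2 = 356; λ(v − 1) = 4·89 = 356. Match? YES.
Condition (ii): bk = 5340·3 = 16020; vr = 90·178 = 16020. Match? YES.
Both conditions hold? YES.

YES


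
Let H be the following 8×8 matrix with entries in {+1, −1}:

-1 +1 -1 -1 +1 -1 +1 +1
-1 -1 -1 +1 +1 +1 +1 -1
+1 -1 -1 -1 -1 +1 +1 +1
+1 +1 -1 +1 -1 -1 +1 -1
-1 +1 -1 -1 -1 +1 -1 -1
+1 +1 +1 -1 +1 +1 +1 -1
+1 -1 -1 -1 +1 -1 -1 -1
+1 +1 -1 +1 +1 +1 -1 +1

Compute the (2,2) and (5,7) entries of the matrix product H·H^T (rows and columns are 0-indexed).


Row 2 of H: [1, -1, -1, -1, -1, 1, 1, 1].
Row 5 of H: [1, 1, 1, -1, 1, 1, 1, -1].
Row 7 of H: [1, 1, -1, 1, 1, 1, -1, 1].
(H·H^T)[2][2] = Σ_j H[2][j]·H[2][j] = (1)² + (-1)² + (-1)² + (-1)² + (-1)² + (1)² + (1)² + (1)² = 1 + 1 + 1 + 1 + 1 + 1 + 1 + 1 = 8.
(H·H^T)[5][7] = Σ_j H[5][j]·H[7][j] = (1)·(1) + (1)·(1) + (1)·(-1) + (-1)·(1) + (1)·(1) + (1)·(1) + (1)·(-1) + (-1)·(1) = 1 + 1 + -1 + -1 + 1 + 1 + -1 + -1 = 0.
So rows 5 and 7 are orthogonal; the diagonal entry equals n = 8.

(2,2) entry = 8; (5,7) entry = 0.


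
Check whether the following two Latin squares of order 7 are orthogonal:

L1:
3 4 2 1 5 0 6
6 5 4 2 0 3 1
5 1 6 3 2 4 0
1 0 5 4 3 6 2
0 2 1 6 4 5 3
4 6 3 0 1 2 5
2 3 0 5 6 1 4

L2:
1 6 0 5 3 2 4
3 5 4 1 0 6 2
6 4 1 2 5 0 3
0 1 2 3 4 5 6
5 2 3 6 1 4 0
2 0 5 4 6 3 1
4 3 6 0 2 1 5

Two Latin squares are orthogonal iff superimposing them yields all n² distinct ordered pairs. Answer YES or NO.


Form the n² = 49 superimposed pairs (L1[i][j], L2[i][j]), row by row (rows and columns indexed from 0):
row 0: (3,1) (4,6) (2,0) (1,5) (5,3) (0,2) (6,4)
row 1: (6,3) (5,5) (4,4) (2,1) (0,0) (3,6) (1,2)
row 2: (5,6) (1,4) (6,1) (3,2) (2,5) (4,0) (0,3)
row 3: (1,0) (0,1) (5,2) (4,3) (3,4) (6,5) (2,6)
row 4: (0,5) (2,2) (1,3) (6,6) (4,1) (5,4) (3,0)
row 5: (4,2) (6,0) (3,5) (0,4) (1,6) (2,3) (5,1)
row 6: (2,4) (3,3) (0,6) (5,0) (6,2) (1,1) (4,5)
Orthogonality requires all 49 pairs distinct.
Check by first coordinate: for each symbol s of L1, list the L2 entries in the n cells where L1 = s; they must all differ.
  L1 = 0: L2 entries (in reading order) 2, 0, 3, 1, 5, 4, 6 — all 7 distinct ✓
  L1 = 1: L2 entries (in reading order) 5, 2, 4, 0, 3, 6, 1 — all 7 distinct ✓
  L1 = 2: L2 entries (in reading order) 0, 1, 5, 6, 2, 3, 4 — all 7 distinct ✓
  L1 = 3: L2 entries (in reading order) 1, 6, 2, 4, 0, 5, 3 — all 7 distinct ✓
  L1 = 4: L2 entries (in reading order) 6, 4, 0, 3, 1, 2, 5 — all 7 distinct ✓
  L1 = 5: L2 entries (in reading order) 3, 5, 6, 2, 4, 1, 0 — all 7 distinct ✓
  L1 = 6: L2 entries (in reading order) 4, 3, 1, 5, 6, 0, 2 — all 7 distinct ✓
Every symbol of L1 meets every symbol of L2 exactly once, so all 49 pairs are distinct (49 of 49).
Conclusion: YES.

YES


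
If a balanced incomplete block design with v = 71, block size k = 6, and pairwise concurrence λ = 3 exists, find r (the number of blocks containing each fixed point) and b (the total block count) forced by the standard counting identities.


Any 2-(v, k, λ) BIBD satisfies two necessary conditions:
  (i)  Each point sits in r blocks, and counting incidences through any fixed point gives r(k − 1) = λ(v − 1), so r = λ(v − 1)/(k − 1).
  (ii) Total incidences bk = vr, so b = vr/k.
Step 1: r = λ(v − 1)/(k − 1) = 3·(71 − 1)/(6 − 1) = 3·70/5 = 210/5 = 42.
Step 2: b = vr/k = 71·42/6 = 2982/6 = 497.
Check integrality: r = 42 ∈ Z ✓, b = 497 ∈ Z ✓.
(These identities are necessary conditions: they determine r and b for any design with these parameters, but do not by themselves prove that one exists.)

r = 42, b = 497.


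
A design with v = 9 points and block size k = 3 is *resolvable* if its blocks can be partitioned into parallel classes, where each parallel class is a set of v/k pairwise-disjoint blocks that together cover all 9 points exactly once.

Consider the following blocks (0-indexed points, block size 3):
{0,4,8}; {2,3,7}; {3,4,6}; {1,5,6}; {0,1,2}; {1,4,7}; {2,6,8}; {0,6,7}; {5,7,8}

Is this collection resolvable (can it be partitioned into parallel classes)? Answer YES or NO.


v = 9, block size k = 3, number of blocks = 9.
For resolvability, blocks must partition into parallel classes of size v/k = 3.
Total blocks must therefore be a multiple of 3: 9 = 3·3 + 0 ⇒ divisible ✓.
Consider block {1,4,7}. The only other block(s) in the collection disjoint from it are {2,6,8} — just 1 block(s). Any parallel class containing {1,4,7} would need 2 other blocks each disjoint from it, so no parallel class of size 3 can contain {1,4,7}.
Since every block must belong to some parallel class in a resolution, the collection cannot be partitioned into parallel classes.
Resolvable? NO.

NO


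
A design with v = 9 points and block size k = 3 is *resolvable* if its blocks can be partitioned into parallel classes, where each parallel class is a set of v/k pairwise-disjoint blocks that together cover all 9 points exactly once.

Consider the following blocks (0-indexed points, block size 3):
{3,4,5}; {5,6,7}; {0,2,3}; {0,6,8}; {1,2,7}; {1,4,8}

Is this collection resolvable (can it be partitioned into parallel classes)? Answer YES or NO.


v = 9, block size k = 3, number of blocks = 6.
For resolvability, blocks must partition into parallel classes of size v/k = 3.
Total blocks must therefore be a multiple of 3: 6 = 3·2 + 0 ⇒ divisible ✓.
Greedy packing gives 2 candidate class(es). Each should be a full parallel class (size 3, covers all 9 points).
  Class 1 (3 blocks): {3,4,5}; {0,6,8}; {1,2,7}. Points covered: [0, 1, 2, 3, 4, 5, 6, 7, 8].
  Class 2 (3 blocks): {5,6,7}; {0,2,3}; {1,4,8}. Points covered: [0, 1, 2, 3, 4, 5, 6, 7, 8].
All classes full (size 3)? YES. All classes cover every point? YES.
Resolvable? YES.

YES


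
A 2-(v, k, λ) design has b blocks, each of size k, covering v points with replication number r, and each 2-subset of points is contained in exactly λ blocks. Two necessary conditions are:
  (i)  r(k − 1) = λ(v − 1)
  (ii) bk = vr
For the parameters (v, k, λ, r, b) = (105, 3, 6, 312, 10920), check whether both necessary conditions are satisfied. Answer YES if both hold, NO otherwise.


Condition (i): r(k − 1) = 312·2 = 624; λ(v − 1) = 6·104 = 624. Match? YES.
Condition (ii): bk = 10920·3 = 32760; vr = 105·312 = 32760. Match? YES.
Both conditions hold? YES.

YES


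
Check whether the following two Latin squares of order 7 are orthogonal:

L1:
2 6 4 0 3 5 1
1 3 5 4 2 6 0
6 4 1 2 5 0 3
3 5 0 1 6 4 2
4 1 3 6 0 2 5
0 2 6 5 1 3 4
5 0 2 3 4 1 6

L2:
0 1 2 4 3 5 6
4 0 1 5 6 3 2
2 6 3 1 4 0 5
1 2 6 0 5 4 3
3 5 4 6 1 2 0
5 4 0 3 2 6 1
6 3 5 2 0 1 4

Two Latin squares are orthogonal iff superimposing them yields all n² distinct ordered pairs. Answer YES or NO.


Form the n² = 49 superimposed pairs (L1[i][j], L2[i][j]), row by row (rows and columns indexed from 0):
row 0: (2,0) (6,1) (4,2) (0,4) (3,3) (5,5) (1,6)
row 1: (1,4) (3,0) (5,1) (4,5) (2,6) (6,3) (0,2)
row 2: (6,2) (4,6) (1,3) (2,1) (5,4) (0,0) (3,5)
row 3: (3,1) (5,2) (0,6) (1,0) (6,5) (4,4) (2,3)
row 4: (4,3) (1,5) (3,4) (6,6) (0,1) (2,2) (5,0)
row 5: (0,5) (2,4) (6,0) (5,3) (1,2) (3,6) (4,1)
row 6: (5,6) (0,3) (2,5) (3,2) (4,0) (1,1) (6,4)
Orthogonality requires all 49 pairs distinct.
Check by first coordinate: for each symbol s of L1, list the L2 entries in the n cells where L1 = s; they must all differ.
  L1 = 0: L2 entries (in reading order) 4, 2, 0, 6, 1, 5, 3 — all 7 distinct ✓
  L1 = 1: L2 entries (in reading order) 6, 4, 3, 0, 5, 2, 1 — all 7 distinct ✓
  L1 = 2: L2 entries (in reading order) 0, 6, 1, 3, 2, 4, 5 — all 7 distinct ✓
  L1 = 3: L2 entries (in reading order) 3, 0, 5, 1, 4, 6, 2 — all 7 distinct ✓
  L1 = 4: L2 entries (in reading order) 2, 5, 6, 4, 3, 1, 0 — all 7 distinct ✓
  L1 = 5: L2 entries (in reading order) 5, 1, 4, 2, 0, 3, 6 — all 7 distinct ✓
  L1 = 6: L2 entries (in reading order) 1, 3, 2, 5, 6, 0, 4 — all 7 distinct ✓
Every symbol of L1 meets every symbol of L2 exactly once, so all 49 pairs are distinct (49 of 49).
Conclusion: YES.

YES


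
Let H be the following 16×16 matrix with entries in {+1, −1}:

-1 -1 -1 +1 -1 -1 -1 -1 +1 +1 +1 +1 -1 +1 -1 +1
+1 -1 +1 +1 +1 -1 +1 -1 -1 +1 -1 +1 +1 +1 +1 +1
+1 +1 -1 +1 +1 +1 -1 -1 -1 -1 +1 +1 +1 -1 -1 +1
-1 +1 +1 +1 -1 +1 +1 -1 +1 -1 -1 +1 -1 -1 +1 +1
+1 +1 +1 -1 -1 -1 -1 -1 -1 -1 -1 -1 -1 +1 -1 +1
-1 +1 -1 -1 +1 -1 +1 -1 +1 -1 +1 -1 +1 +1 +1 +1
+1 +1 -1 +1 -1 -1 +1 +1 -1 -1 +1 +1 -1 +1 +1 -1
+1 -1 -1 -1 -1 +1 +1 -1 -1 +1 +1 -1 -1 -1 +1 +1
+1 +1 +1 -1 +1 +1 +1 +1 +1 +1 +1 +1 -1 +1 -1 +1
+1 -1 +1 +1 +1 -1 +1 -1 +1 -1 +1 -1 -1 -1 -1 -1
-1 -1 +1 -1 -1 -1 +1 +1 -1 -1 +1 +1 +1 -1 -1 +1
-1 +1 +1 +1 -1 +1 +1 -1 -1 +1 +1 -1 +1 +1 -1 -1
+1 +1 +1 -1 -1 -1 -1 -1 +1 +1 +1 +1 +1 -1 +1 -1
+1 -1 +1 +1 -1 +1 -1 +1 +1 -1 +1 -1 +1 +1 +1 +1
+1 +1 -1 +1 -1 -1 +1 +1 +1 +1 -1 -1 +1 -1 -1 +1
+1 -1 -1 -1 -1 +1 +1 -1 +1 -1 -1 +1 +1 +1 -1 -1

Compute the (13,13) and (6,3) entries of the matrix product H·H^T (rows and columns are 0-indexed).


Row 3 of H: [-1, 1, 1, 1, -1, 1, 1, -1, 1, -1, -1, 1, -1, -1, 1, 1].
Row 6 of H: [1, 1, -1, 1, -1, -1, 1, 1, -1, -1, 1, 1, -1, 1, 1, -1].
Row 13 of H: [1, -1, 1, 1, -1, 1, -1, 1, 1, -1, 1, -1, 1, 1, 1, 1].
(H·H^T)[13][13] = Σ_j H[13][j]·H[13][j] = (1)² + (-1)² + (1)² + (1)² + (-1)² + (1)² + (-1)² + (1)² + (1)² + (-1)² + (1)² + (-1)² + (1)² + (1)² + (1)² + (1)² = 1 + 1 + 1 + 1 + 1 + 1 + 1 + 1 + 1 + 1 + 1 + 1 + 1 + 1 + 1 + 1 = 16.
(H·H^T)[6][3] = Σ_j H[6][j]·H[3][j] = (1)·(-1) + (1)·(1) + (-1)·(1) + (1)·(1) + (-1)·(-1) + (-1)·(1) + (1)·(1) + (1)·(-1) + (-1)·(1) + (-1)·(-1) + (1)·(-1) + (1)·(1) + (-1)·(-1) + (1)·(-1) + (1)·(1) + (-1)·(1) = -1 + 1 + -1 + 1 + 1 + -1 + 1 + -1 + -1 + 1 + -1 + 1 + 1 + -1 + 1 + -1 = 0.
So rows 6 and 3 are orthogonal; the diagonal entry equals n = 16.

(13,13) entry = 16; (6,3) entry = 0.
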